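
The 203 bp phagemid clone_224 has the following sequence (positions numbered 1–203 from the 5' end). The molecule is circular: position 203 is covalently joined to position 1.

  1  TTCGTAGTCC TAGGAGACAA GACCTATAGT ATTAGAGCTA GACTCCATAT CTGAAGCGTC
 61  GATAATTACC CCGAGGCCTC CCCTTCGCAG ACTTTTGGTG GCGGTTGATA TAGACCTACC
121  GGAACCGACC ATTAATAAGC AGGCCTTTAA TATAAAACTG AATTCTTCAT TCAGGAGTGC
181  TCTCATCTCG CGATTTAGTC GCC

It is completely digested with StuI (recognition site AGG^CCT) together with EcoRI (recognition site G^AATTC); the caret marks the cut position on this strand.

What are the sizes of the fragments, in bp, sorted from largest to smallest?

119, 67, 17 bp

StuI sites (AGGCCT) start at positions 74, 141.
StuI cuts after base 3 of each site, so after positions 76, 143.
The EcoRI site (GAATTC) starts at position 160.
EcoRI cuts after the first base of each site, so after position 160.
Combined cut positions: 76, 143, 160.
Circular molecule, 3 cuts → 3 fragments:
  77–143 → 67 bp
  144–160 → 17 bp
  161–203 then 1–76 → 43 + 76 = 119 bp
Sorted largest to smallest: 119, 67, 17 bp.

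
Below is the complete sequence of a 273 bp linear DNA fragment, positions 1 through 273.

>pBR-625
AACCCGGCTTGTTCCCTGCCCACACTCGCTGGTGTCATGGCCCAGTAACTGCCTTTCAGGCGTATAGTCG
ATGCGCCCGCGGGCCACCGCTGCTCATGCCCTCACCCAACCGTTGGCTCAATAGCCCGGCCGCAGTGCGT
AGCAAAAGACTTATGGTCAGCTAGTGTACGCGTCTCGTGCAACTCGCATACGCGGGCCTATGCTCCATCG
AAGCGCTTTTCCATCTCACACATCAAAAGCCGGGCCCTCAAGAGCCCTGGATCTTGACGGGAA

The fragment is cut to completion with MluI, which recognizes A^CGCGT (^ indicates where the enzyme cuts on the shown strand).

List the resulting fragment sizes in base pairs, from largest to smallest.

168, 105 bp

The MluI site (ACGCGT) starts at position 168.
MluI cuts after the first base of each site, so after position 168.
Linear molecule, 1 cut → 2 fragments:
  1–168 → 168 bp
  169–273 → 105 bp
Sorted largest to smallest: 168, 105 bp.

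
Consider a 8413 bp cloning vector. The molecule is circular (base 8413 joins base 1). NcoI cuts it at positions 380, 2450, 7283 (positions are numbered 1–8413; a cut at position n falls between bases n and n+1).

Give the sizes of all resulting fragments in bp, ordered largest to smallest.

4833, 2070, 1510 bp

Circular molecule, 3 cuts → 3 fragments:
  2450 − 380 = 2070 bp
  7283 − 2450 = 4833 bp
  wrap: 8413 − 7283 + 380 = 1510 bp
Sorted largest to smallest: 4833, 2070, 1510 bp.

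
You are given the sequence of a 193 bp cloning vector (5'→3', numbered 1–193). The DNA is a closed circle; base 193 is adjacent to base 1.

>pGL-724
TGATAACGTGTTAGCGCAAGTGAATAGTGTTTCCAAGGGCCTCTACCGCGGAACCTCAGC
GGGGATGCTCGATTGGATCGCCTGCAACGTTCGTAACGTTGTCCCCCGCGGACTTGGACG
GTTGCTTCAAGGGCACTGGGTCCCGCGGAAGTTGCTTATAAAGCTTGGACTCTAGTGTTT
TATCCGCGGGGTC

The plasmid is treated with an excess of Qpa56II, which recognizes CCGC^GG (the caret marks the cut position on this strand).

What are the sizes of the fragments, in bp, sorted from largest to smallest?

Qpa56II sites (CCGCGG) start at positions 46, 106, 143, 184.
Qpa56II cuts after base 4 of each site, so after positions 49, 109, 146, 187.
Circular molecule, 4 cuts → 4 fragments:
  50–109 → 60 bp
  110–146 → 37 bp
  147–187 → 41 bp
  188–193 then 1–49 → 6 + 49 = 55 bp
Sorted largest to smallest: 60, 55, 41, 37 bp.

60, 55, 41, 37 bp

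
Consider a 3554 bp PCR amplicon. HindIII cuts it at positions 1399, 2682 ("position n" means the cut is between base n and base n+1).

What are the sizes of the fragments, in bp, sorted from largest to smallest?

Linear molecule, 2 cuts → 3 fragments:
  1399 − 0 = 1399 bp
  2682 − 1399 = 1283 bp
  3554 − 2682 = 872 bp
Sorted largest to smallest: 1399, 1283, 872 bp.

1399, 1283, 872 bp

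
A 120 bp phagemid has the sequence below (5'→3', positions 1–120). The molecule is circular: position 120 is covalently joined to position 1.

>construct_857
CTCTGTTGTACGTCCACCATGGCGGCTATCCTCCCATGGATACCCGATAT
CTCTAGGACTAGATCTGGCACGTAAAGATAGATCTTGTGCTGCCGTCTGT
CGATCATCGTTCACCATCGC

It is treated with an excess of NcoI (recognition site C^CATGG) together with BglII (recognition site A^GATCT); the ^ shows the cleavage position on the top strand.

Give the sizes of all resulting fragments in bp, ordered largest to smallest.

57, 27, 19, 17 bp

NcoI sites (CCATGG) start at positions 17, 34.
NcoI cuts after the first base of each site, so after positions 17, 34.
BglII sites (AGATCT) start at positions 61, 80.
BglII cuts after the first base of each site, so after positions 61, 80.
Combined cut positions: 17, 34, 61, 80.
Circular molecule, 4 cuts → 4 fragments:
  18–34 → 17 bp
  35–61 → 27 bp
  62–80 → 19 bp
  81–120 then 1–17 → 40 + 17 = 57 bp
Sorted largest to smallest: 57, 27, 19, 17 bp.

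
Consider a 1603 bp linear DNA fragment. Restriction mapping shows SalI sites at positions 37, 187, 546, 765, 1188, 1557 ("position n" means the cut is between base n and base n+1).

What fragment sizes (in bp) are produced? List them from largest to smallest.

Linear molecule, 6 cuts → 7 fragments:
  37 − 0 = 37 bp
  187 − 37 = 150 bp
  546 − 187 = 359 bp
  765 − 546 = 219 bp
  1188 − 765 = 423 bp
  1557 − 1188 = 369 bp
  1603 − 1557 = 46 bp
Sorted largest to smallest: 423, 369, 359, 219, 150, 46, 37 bp.

423, 369, 359, 219, 150, 46, 37 bp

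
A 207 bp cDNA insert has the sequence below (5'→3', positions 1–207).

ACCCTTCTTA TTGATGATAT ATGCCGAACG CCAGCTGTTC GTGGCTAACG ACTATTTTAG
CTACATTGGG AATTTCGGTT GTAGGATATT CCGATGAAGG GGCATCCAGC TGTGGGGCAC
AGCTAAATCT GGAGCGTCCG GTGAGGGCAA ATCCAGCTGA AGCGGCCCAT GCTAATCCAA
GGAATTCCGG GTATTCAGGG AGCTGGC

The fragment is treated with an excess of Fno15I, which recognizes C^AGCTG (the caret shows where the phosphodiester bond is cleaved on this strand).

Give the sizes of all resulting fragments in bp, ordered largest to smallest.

75, 53, 47, 32 bp

Fno15I sites (CAGCTG) start at positions 32, 107, 154.
Fno15I cuts after the first base of each site, so after positions 32, 107, 154.
Linear molecule, 3 cuts → 4 fragments:
  1–32 → 32 bp
  33–107 → 75 bp
  108–154 → 47 bp
  155–207 → 53 bp
Sorted largest to smallest: 75, 53, 47, 32 bp.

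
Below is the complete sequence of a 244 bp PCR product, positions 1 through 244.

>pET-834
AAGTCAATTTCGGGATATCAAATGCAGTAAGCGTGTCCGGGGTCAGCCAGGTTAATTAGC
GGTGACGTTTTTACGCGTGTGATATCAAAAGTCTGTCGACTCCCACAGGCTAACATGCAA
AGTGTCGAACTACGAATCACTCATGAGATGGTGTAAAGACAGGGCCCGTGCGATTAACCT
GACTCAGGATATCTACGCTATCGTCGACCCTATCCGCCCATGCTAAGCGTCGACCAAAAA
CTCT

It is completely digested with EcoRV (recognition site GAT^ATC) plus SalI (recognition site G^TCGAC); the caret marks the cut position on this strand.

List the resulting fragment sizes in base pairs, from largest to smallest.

EcoRV sites (GATATC) start at positions 14, 81, 188.
EcoRV cuts after base 3 of each site, so after positions 16, 83, 190.
SalI sites (GTCGAC) start at positions 95, 203, 229.
SalI cuts after the first base of each site, so after positions 95, 203, 229.
Combined cut positions: 16, 83, 95, 190, 203, 229.
Linear molecule, 6 cuts → 7 fragments:
  1–16 → 16 bp
  17–83 → 67 bp
  84–95 → 12 bp
  96–190 → 95 bp
  191–203 → 13 bp
  204–229 → 26 bp
  230–244 → 15 bp
Sorted largest to smallest: 95, 67, 26, 16, 15, 13, 12 bp.

95, 67, 26, 16, 15, 13, 12 bp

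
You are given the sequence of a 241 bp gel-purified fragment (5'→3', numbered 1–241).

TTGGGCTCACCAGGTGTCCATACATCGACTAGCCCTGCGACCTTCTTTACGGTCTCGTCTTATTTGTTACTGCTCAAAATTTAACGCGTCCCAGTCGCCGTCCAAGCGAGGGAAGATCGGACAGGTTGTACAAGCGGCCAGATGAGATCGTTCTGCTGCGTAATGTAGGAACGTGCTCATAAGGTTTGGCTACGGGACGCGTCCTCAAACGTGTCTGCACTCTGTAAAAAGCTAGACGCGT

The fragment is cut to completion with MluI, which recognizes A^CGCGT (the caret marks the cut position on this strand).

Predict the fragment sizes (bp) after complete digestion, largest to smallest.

MluI sites (ACGCGT) start at positions 84, 197, 236.
MluI cuts after the first base of each site, so after positions 84, 197, 236.
Linear molecule, 3 cuts → 4 fragments:
  1–84 → 84 bp
  85–197 → 113 bp
  198–236 → 39 bp
  237–241 → 5 bp
Sorted largest to smallest: 113, 84, 39, 5 bp.

113, 84, 39, 5 bp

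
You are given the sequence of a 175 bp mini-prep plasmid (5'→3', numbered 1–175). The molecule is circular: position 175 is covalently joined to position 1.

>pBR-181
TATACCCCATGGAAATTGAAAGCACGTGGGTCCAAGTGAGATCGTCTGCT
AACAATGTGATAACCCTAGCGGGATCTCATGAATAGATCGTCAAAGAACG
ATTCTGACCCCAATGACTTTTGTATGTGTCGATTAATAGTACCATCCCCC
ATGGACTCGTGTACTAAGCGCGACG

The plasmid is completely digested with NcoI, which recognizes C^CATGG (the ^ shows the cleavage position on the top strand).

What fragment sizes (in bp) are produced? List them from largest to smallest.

NcoI sites (CCATGG) start at positions 7, 149.
NcoI cuts after the first base of each site, so after positions 7, 149.
Circular molecule, 2 cuts → 2 fragments:
  8–149 → 142 bp
  150–175 then 1–7 → 26 + 7 = 33 bp
Sorted largest to smallest: 142, 33 bp.

142, 33 bp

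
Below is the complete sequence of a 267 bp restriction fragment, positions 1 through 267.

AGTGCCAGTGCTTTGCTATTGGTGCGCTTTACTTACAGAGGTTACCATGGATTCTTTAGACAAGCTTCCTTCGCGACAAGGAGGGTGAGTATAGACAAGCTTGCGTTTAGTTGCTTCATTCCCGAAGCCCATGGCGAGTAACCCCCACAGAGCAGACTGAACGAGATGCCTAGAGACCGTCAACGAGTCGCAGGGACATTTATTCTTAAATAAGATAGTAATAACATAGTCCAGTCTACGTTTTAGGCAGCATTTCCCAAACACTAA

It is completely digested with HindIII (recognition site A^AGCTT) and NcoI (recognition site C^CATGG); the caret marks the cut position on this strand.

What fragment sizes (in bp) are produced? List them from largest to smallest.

138, 45, 35, 32, 17 bp

HindIII sites (AAGCTT) start at positions 62, 97.
HindIII cuts after the first base of each site, so after positions 62, 97.
NcoI sites (CCATGG) start at positions 45, 129.
NcoI cuts after the first base of each site, so after positions 45, 129.
Combined cut positions: 45, 62, 97, 129.
Linear molecule, 4 cuts → 5 fragments:
  1–45 → 45 bp
  46–62 → 17 bp
  63–97 → 35 bp
  98–129 → 32 bp
  130–267 → 138 bp
Sorted largest to smallest: 138, 45, 35, 32, 17 bp.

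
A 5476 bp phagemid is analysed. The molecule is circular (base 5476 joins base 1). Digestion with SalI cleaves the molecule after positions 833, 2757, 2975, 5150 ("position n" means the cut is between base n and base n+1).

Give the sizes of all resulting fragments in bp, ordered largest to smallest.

2175, 1924, 1159, 218 bp

Circular molecule, 4 cuts → 4 fragments:
  2757 − 833 = 1924 bp
  2975 − 2757 = 218 bp
  5150 − 2975 = 2175 bp
  wrap: 5476 − 5150 + 833 = 1159 bp
Sorted largest to smallest: 2175, 1924, 1159, 218 bp.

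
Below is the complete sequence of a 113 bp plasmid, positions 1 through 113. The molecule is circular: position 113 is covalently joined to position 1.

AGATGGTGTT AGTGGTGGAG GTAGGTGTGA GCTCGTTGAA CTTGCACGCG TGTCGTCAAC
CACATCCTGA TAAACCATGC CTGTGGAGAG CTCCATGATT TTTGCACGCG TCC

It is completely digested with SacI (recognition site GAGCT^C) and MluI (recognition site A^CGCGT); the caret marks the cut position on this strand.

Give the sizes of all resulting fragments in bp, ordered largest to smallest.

46, 40, 14, 13 bp

SacI sites (GAGCTC) start at positions 29, 88.
SacI cuts after base 5 of each site (before the last base), so after positions 33, 92.
MluI sites (ACGCGT) start at positions 46, 106.
MluI cuts after the first base of each site, so after positions 46, 106.
Combined cut positions: 33, 46, 92, 106.
Circular molecule, 4 cuts → 4 fragments:
  34–46 → 13 bp
  47–92 → 46 bp
  93–106 → 14 bp
  107–113 then 1–33 → 7 + 33 = 40 bp
Sorted largest to smallest: 46, 40, 14, 13 bp.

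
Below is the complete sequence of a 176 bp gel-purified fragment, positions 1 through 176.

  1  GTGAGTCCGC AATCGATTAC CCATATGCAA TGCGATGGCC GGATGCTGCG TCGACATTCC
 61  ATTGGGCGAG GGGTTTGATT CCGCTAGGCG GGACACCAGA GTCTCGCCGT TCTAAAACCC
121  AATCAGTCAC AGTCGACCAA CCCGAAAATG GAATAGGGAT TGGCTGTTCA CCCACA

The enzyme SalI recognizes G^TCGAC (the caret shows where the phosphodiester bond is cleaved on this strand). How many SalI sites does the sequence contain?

GTCGAC occurs starting at positions 50, 132.
SalI cuts at 2 sites.

2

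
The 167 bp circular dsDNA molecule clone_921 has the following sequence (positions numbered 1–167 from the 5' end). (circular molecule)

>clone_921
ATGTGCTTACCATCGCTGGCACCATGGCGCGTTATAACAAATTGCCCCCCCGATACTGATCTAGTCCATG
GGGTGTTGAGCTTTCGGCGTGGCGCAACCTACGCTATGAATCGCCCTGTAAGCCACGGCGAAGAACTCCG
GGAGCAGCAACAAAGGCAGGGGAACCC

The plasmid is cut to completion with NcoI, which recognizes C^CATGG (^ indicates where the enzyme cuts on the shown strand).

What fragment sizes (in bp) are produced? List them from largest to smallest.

123, 44 bp

NcoI sites (CCATGG) start at positions 22, 66.
NcoI cuts after the first base of each site, so after positions 22, 66.
Circular molecule, 2 cuts → 2 fragments:
  23–66 → 44 bp
  67–167 then 1–22 → 101 + 22 = 123 bp
Sorted largest to smallest: 123, 44 bp.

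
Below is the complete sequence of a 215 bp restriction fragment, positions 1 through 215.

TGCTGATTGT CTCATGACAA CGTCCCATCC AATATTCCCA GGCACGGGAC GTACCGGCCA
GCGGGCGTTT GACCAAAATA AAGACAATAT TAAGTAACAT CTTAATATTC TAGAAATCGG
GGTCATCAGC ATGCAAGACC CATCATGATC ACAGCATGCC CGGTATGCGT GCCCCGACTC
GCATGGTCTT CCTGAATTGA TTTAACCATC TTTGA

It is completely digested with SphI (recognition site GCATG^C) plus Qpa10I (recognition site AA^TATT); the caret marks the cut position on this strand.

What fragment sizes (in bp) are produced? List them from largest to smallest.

57, 55, 32, 28, 25, 18 bp

SphI sites (GCATGC) start at positions 129, 154.
SphI cuts after base 5 of each site (before the last base), so after positions 133, 158.
Qpa10I sites (AATATT) start at positions 31, 86, 104.
Qpa10I cuts after base 2 of each site, so after positions 32, 87, 105.
Combined cut positions: 32, 87, 105, 133, 158.
Linear molecule, 5 cuts → 6 fragments:
  1–32 → 32 bp
  33–87 → 55 bp
  88–105 → 18 bp
  106–133 → 28 bp
  134–158 → 25 bp
  159–215 → 57 bp
Sorted largest to smallest: 57, 55, 32, 28, 25, 18 bp.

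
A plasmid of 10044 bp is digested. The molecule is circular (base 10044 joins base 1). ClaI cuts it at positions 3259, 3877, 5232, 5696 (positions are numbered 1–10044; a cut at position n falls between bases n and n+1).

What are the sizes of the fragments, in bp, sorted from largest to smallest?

Circular molecule, 4 cuts → 4 fragments:
  3877 − 3259 = 618 bp
  5232 − 3877 = 1355 bp
  5696 − 5232 = 464 bp
  wrap: 10044 − 5696 + 3259 = 7607 bp
Sorted largest to smallest: 7607, 1355, 618, 464 bp.

7607, 1355, 618, 464 bp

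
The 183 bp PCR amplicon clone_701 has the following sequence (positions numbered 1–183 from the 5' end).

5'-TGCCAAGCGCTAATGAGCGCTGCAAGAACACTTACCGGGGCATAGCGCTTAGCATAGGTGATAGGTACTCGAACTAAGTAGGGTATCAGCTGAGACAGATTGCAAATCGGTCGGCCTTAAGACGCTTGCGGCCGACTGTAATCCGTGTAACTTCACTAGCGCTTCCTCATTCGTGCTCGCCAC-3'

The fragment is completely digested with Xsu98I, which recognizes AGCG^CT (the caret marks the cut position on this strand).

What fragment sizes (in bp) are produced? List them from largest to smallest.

114, 28, 22, 10, 9 bp

Xsu98I sites (AGCGCT) start at positions 6, 16, 44, 158.
Xsu98I cuts after base 4 of each site, so after positions 9, 19, 47, 161.
Linear molecule, 4 cuts → 5 fragments:
  1–9 → 9 bp
  10–19 → 10 bp
  20–47 → 28 bp
  48–161 → 114 bp
  162–183 → 22 bp
Sorted largest to smallest: 114, 28, 22, 10, 9 bp.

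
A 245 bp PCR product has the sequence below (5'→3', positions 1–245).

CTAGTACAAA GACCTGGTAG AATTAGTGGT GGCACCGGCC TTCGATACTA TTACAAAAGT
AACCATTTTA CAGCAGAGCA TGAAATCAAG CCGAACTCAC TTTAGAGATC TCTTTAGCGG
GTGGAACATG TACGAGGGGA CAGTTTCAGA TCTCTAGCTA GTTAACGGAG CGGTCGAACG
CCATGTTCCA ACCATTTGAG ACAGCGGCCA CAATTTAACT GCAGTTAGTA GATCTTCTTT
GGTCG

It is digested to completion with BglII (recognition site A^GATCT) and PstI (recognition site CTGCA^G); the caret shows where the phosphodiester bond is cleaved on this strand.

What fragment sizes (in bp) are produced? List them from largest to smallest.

106, 75, 42, 15, 7 bp

BglII sites (AGATCT) start at positions 106, 148, 230.
BglII cuts after the first base of each site, so after positions 106, 148, 230.
The PstI site (CTGCAG) starts at position 219.
PstI cuts after base 5 of each site (before the last base), so after position 223.
Combined cut positions: 106, 148, 223, 230.
Linear molecule, 4 cuts → 5 fragments:
  1–106 → 106 bp
  107–148 → 42 bp
  149–223 → 75 bp
  224–230 → 7 bp
  231–245 → 15 bp
Sorted largest to smallest: 106, 75, 42, 15, 7 bp.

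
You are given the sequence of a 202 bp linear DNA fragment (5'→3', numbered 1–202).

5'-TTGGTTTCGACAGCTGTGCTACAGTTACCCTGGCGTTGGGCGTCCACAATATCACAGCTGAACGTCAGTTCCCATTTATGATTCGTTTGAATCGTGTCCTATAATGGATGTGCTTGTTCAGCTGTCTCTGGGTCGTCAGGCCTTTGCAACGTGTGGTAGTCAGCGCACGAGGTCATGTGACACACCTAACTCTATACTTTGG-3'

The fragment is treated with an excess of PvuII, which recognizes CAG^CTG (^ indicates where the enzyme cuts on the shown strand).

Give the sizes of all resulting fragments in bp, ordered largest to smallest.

81, 64, 44, 13 bp

PvuII sites (CAGCTG) start at positions 11, 55, 119.
PvuII cuts after base 3 of each site, so after positions 13, 57, 121.
Linear molecule, 3 cuts → 4 fragments:
  1–13 → 13 bp
  14–57 → 44 bp
  58–121 → 64 bp
  122–202 → 81 bp
Sorted largest to smallest: 81, 64, 44, 13 bp.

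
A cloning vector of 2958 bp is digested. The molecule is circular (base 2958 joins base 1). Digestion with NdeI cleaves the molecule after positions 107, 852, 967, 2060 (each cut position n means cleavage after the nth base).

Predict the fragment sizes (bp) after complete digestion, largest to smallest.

1093, 1005, 745, 115 bp

Circular molecule, 4 cuts → 4 fragments:
  852 − 107 = 745 bp
  967 − 852 = 115 bp
  2060 − 967 = 1093 bp
  wrap: 2958 − 2060 + 107 = 1005 bp
Sorted largest to smallest: 1093, 1005, 745, 115 bp.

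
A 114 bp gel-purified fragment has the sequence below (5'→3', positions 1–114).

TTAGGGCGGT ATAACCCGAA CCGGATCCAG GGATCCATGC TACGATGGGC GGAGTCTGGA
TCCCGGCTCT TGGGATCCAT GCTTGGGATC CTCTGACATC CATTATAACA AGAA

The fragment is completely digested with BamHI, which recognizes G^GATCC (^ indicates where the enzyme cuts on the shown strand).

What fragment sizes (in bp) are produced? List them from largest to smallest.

BamHI sites (GGATCC) start at positions 23, 31, 58, 73, 86.
BamHI cuts after the first base of each site, so after positions 23, 31, 58, 73, 86.
Linear molecule, 5 cuts → 6 fragments:
  1–23 → 23 bp
  24–31 → 8 bp
  32–58 → 27 bp
  59–73 → 15 bp
  74–86 → 13 bp
  87–114 → 28 bp
Sorted largest to smallest: 28, 27, 23, 15, 13, 8 bp.

28, 27, 23, 15, 13, 8 bp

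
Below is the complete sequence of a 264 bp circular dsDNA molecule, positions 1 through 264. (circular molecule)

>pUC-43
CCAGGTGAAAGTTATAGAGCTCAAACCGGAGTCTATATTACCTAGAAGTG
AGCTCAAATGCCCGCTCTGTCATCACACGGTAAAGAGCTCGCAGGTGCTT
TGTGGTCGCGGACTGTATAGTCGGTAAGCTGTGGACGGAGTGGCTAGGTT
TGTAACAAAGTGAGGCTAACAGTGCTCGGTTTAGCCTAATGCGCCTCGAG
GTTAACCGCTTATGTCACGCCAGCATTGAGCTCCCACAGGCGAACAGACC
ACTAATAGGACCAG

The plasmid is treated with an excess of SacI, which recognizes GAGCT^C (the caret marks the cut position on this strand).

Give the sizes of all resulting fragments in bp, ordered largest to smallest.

SacI sites (GAGCTC) start at positions 17, 50, 85, 228.
SacI cuts after base 5 of each site (before the last base), so after positions 21, 54, 89, 232.
Circular molecule, 4 cuts → 4 fragments:
  22–54 → 33 bp
  55–89 → 35 bp
  90–232 → 143 bp
  233–264 then 1–21 → 32 + 21 = 53 bp
Sorted largest to smallest: 143, 53, 35, 33 bp.

143, 53, 35, 33 bp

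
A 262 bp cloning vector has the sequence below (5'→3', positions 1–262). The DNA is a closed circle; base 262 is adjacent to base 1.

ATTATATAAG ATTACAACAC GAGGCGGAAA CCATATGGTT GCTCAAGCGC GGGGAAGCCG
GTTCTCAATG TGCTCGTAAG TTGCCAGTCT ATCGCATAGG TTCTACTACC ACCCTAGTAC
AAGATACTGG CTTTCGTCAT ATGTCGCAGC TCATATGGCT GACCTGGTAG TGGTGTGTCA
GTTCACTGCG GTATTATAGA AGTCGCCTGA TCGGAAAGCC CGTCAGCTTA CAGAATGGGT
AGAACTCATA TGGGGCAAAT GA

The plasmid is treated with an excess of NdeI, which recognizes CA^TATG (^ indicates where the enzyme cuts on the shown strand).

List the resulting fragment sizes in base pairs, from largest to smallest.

106, 95, 47, 14 bp

NdeI sites (CATATG) start at positions 32, 138, 152, 247.
NdeI cuts after base 2 of each site, so after positions 33, 139, 153, 248.
Circular molecule, 4 cuts → 4 fragments:
  34–139 → 106 bp
  140–153 → 14 bp
  154–248 → 95 bp
  249–262 then 1–33 → 14 + 33 = 47 bp
Sorted largest to smallest: 106, 95, 47, 14 bp.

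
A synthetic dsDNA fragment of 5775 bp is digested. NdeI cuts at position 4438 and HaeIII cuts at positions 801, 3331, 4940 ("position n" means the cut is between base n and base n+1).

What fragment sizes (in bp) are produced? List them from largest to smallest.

Combined cut positions (sorted): 801, 3331, 4438, 4940.
Linear molecule, 4 cuts → 5 fragments:
  801 − 0 = 801 bp
  3331 − 801 = 2530 bp
  4438 − 3331 = 1107 bp
  4940 − 4438 = 502 bp
  5775 − 4940 = 835 bp
Sorted largest to smallest: 2530, 1107, 835, 801, 502 bp.

2530, 1107, 835, 801, 502 bp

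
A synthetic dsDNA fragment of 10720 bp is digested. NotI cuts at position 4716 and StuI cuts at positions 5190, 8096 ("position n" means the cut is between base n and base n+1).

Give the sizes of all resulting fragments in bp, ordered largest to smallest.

Combined cut positions (sorted): 4716, 5190, 8096.
Linear molecule, 3 cuts → 4 fragments:
  4716 − 0 = 4716 bp
  5190 − 4716 = 474 bp
  8096 − 5190 = 2906 bp
  10720 − 8096 = 2624 bp
Sorted largest to smallest: 4716, 2906, 2624, 474 bp.

4716, 2906, 2624, 474 bp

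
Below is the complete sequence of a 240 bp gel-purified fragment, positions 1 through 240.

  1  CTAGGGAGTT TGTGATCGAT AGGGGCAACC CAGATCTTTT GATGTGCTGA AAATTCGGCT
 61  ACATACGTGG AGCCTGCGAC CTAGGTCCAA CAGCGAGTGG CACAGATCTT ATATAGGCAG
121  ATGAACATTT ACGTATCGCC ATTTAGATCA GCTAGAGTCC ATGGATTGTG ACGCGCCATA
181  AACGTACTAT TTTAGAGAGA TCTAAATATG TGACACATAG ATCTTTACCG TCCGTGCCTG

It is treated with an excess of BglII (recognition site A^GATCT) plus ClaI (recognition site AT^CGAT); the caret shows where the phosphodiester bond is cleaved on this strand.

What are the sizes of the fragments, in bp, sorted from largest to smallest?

BglII sites (AGATCT) start at positions 32, 104, 198, 219.
BglII cuts after the first base of each site, so after positions 32, 104, 198, 219.
The ClaI site (ATCGAT) starts at position 15.
ClaI cuts after base 2 of each site, so after position 16.
Combined cut positions: 16, 32, 104, 198, 219.
Linear molecule, 5 cuts → 6 fragments:
  1–16 → 16 bp
  17–32 → 16 bp
  33–104 → 72 bp
  105–198 → 94 bp
  199–219 → 21 bp
  220–240 → 21 bp
Sorted largest to smallest: 94, 72, 21, 21, 16, 16 bp.

94, 72, 21, 21, 16, 16 bp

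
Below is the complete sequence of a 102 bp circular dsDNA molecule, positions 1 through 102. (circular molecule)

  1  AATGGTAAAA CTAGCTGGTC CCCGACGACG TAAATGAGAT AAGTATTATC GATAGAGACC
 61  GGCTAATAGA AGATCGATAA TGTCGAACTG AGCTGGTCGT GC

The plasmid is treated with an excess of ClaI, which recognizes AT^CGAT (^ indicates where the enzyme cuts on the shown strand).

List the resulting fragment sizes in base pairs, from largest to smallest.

77, 25 bp

ClaI sites (ATCGAT) start at positions 48, 73.
ClaI cuts after base 2 of each site, so after positions 49, 74.
Circular molecule, 2 cuts → 2 fragments:
  50–74 → 25 bp
  75–102 then 1–49 → 28 + 49 = 77 bp
Sorted largest to smallest: 77, 25 bp.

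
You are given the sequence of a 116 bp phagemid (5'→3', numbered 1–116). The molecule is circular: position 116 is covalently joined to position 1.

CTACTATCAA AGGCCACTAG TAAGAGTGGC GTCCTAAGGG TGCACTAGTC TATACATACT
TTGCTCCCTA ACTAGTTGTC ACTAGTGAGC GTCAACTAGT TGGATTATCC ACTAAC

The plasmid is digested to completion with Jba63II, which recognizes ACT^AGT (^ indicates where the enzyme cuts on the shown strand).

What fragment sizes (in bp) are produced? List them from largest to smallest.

37, 28, 27, 14, 10 bp

Jba63II sites (ACTAGT) start at positions 16, 44, 71, 81, 95.
Jba63II cuts after base 3 of each site, so after positions 18, 46, 73, 83, 97.
Circular molecule, 5 cuts → 5 fragments:
  19–46 → 28 bp
  47–73 → 27 bp
  74–83 → 10 bp
  84–97 → 14 bp
  98–116 then 1–18 → 19 + 18 = 37 bp
Sorted largest to smallest: 37, 28, 27, 14, 10 bp.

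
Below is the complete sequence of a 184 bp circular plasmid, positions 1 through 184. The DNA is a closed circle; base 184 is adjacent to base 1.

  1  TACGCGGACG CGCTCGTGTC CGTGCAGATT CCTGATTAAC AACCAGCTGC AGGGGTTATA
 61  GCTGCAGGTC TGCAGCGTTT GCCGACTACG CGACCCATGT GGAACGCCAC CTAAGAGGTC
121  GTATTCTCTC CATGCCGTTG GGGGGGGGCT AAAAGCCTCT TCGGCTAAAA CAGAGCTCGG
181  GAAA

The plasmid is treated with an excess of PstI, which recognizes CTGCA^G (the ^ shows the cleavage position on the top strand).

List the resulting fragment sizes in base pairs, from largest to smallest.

161, 15, 8 bp

PstI sites (CTGCAG) start at positions 47, 62, 70.
PstI cuts after base 5 of each site (before the last base), so after positions 51, 66, 74.
Circular molecule, 3 cuts → 3 fragments:
  52–66 → 15 bp
  67–74 → 8 bp
  75–184 then 1–51 → 110 + 51 = 161 bp
Sorted largest to smallest: 161, 15, 8 bp.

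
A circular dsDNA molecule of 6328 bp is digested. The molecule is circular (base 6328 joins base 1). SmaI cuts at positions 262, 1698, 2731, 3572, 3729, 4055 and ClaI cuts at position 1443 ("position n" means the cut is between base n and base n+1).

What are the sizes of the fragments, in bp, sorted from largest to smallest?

Combined cut positions (sorted): 262, 1443, 1698, 2731, 3572, 3729, 4055.
Circular molecule, 7 cuts → 7 fragments:
  1443 − 262 = 1181 bp
  1698 − 1443 = 255 bp
  2731 − 1698 = 1033 bp
  3572 − 2731 = 841 bp
  3729 − 3572 = 157 bp
  4055 − 3729 = 326 bp
  wrap: 6328 − 4055 + 262 = 2535 bp
Sorted largest to smallest: 2535, 1181, 1033, 841, 326, 255, 157 bp.

2535, 1181, 1033, 841, 326, 255, 157 bp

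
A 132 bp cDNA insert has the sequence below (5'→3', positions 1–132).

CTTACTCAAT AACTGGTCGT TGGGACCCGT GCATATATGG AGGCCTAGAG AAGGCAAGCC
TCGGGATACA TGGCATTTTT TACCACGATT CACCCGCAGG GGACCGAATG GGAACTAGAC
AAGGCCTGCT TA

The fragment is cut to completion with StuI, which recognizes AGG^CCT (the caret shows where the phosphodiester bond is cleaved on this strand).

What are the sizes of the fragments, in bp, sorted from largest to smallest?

StuI sites (AGGCCT) start at positions 41, 122.
StuI cuts after base 3 of each site, so after positions 43, 124.
Linear molecule, 2 cuts → 3 fragments:
  1–43 → 43 bp
  44–124 → 81 bp
  125–132 → 8 bp
Sorted largest to smallest: 81, 43, 8 bp.

81, 43, 8 bp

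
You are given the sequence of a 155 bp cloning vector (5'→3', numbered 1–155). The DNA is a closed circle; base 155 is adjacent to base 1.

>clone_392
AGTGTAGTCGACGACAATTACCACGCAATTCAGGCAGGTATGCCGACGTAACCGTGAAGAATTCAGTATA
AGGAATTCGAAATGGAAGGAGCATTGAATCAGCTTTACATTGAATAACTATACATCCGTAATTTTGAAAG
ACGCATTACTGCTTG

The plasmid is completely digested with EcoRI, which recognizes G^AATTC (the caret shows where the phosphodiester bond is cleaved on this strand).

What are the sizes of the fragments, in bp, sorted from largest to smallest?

EcoRI sites (GAATTC) start at positions 59, 73.
EcoRI cuts after the first base of each site, so after positions 59, 73.
Circular molecule, 2 cuts → 2 fragments:
  60–73 → 14 bp
  74–155 then 1–59 → 82 + 59 = 141 bp
Sorted largest to smallest: 141, 14 bp.

141, 14 bp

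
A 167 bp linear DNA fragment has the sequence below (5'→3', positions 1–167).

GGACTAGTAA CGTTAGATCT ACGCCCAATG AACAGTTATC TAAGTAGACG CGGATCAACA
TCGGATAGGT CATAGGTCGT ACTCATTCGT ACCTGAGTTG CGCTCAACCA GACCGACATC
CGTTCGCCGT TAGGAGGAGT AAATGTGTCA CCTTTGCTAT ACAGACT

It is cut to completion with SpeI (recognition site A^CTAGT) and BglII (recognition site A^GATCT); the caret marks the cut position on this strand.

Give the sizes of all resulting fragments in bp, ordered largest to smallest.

152, 12, 3 bp

The SpeI site (ACTAGT) starts at position 3.
SpeI cuts after the first base of each site, so after position 3.
The BglII site (AGATCT) starts at position 15.
BglII cuts after the first base of each site, so after position 15.
Combined cut positions: 3, 15.
Linear molecule, 2 cuts → 3 fragments:
  1–3 → 3 bp
  4–15 → 12 bp
  16–167 → 152 bp
Sorted largest to smallest: 152, 12, 3 bp.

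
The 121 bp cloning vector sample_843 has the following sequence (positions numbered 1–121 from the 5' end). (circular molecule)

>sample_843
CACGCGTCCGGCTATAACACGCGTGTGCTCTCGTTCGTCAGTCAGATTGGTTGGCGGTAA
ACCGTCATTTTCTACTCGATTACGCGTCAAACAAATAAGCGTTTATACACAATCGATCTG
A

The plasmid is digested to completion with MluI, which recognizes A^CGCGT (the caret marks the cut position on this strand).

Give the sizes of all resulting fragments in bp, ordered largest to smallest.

63, 41, 17 bp

MluI sites (ACGCGT) start at positions 2, 19, 82.
MluI cuts after the first base of each site, so after positions 2, 19, 82.
Circular molecule, 3 cuts → 3 fragments:
  3–19 → 17 bp
  20–82 → 63 bp
  83–121 then 1–2 → 39 + 2 = 41 bp
Sorted largest to smallest: 63, 41, 17 bp.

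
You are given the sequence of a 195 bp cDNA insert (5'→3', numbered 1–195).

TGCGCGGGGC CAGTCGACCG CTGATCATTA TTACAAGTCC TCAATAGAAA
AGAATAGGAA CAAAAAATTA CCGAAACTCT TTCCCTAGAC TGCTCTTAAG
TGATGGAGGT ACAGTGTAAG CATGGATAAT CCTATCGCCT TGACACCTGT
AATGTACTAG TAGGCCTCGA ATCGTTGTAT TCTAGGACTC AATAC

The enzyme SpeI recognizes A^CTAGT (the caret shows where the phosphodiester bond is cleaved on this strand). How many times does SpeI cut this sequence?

ACTAGT occurs starting at position 156.
SpeI cuts at 1 site.

1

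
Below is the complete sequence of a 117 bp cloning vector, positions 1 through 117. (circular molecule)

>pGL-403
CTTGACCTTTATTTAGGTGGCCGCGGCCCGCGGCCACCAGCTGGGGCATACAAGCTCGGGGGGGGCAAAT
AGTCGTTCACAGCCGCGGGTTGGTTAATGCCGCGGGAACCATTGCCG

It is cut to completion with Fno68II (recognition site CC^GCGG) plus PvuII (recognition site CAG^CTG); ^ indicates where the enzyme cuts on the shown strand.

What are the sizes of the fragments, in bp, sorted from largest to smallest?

Fno68II sites (CCGCGG) start at positions 21, 28, 83, 100.
Fno68II cuts after base 2 of each site, so after positions 22, 29, 84, 101.
The PvuII site (CAGCTG) starts at position 38.
PvuII cuts after base 3 of each site, so after position 40.
Combined cut positions: 22, 29, 40, 84, 101.
Circular molecule, 5 cuts → 5 fragments:
  23–29 → 7 bp
  30–40 → 11 bp
  41–84 → 44 bp
  85–101 → 17 bp
  102–117 then 1–22 → 16 + 22 = 38 bp
Sorted largest to smallest: 44, 38, 17, 11, 7 bp.

44, 38, 17, 11, 7 bp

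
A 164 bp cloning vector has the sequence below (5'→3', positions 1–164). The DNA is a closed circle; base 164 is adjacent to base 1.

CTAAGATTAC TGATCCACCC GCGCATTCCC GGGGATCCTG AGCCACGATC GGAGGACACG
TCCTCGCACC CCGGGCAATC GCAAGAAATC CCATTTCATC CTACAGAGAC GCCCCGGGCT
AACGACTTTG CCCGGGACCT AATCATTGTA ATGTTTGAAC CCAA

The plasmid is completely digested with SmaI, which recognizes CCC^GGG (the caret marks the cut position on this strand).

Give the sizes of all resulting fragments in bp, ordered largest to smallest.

61, 43, 42, 18 bp

SmaI sites (CCCGGG) start at positions 28, 70, 113, 131.
SmaI cuts after base 3 of each site, so after positions 30, 72, 115, 133.
Circular molecule, 4 cuts → 4 fragments:
  31–72 → 42 bp
  73–115 → 43 bp
  116–133 → 18 bp
  134–164 then 1–30 → 31 + 30 = 61 bp
Sorted largest to smallest: 61, 43, 42, 18 bp.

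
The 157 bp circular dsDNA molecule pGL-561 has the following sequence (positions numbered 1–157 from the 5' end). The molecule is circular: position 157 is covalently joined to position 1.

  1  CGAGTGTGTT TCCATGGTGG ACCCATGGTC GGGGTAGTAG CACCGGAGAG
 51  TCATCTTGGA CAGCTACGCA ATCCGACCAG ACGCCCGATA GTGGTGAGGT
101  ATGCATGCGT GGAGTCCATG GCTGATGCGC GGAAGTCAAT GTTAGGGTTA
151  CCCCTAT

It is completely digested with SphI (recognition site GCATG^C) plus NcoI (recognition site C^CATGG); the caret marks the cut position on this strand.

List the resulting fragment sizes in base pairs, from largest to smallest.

84, 53, 11, 9 bp

The SphI site (GCATGC) starts at position 103.
SphI cuts after base 5 of each site (before the last base), so after position 107.
NcoI sites (CCATGG) start at positions 12, 23, 116.
NcoI cuts after the first base of each site, so after positions 12, 23, 116.
Combined cut positions: 12, 23, 107, 116.
Circular molecule, 4 cuts → 4 fragments:
  13–23 → 11 bp
  24–107 → 84 bp
  108–116 → 9 bp
  117–157 then 1–12 → 41 + 12 = 53 bp
Sorted largest to smallest: 84, 53, 11, 9 bp.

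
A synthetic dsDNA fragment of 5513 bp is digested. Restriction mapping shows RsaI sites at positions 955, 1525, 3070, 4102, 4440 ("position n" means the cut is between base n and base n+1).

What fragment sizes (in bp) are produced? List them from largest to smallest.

Linear molecule, 5 cuts → 6 fragments:
  955 − 0 = 955 bp
  1525 − 955 = 570 bp
  3070 − 1525 = 1545 bp
  4102 − 3070 = 1032 bp
  4440 − 4102 = 338 bp
  5513 − 4440 = 1073 bp
Sorted largest to smallest: 1545, 1073, 1032, 955, 570, 338 bp.

1545, 1073, 1032, 955, 570, 338 bp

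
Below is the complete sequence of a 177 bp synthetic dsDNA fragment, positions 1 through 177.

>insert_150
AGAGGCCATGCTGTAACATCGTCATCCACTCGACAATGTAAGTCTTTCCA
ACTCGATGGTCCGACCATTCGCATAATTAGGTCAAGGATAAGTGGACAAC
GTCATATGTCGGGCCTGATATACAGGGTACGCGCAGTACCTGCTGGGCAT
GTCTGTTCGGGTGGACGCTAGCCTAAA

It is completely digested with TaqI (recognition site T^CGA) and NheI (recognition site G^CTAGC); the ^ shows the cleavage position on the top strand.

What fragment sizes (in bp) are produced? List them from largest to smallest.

TaqI sites (TCGA) start at positions 30, 53.
TaqI cuts after the first base of each site, so after positions 30, 53.
The NheI site (GCTAGC) starts at position 167.
NheI cuts after the first base of each site, so after position 167.
Combined cut positions: 30, 53, 167.
Linear molecule, 3 cuts → 4 fragments:
  1–30 → 30 bp
  31–53 → 23 bp
  54–167 → 114 bp
  168–177 → 10 bp
Sorted largest to smallest: 114, 30, 23, 10 bp.

114, 30, 23, 10 bp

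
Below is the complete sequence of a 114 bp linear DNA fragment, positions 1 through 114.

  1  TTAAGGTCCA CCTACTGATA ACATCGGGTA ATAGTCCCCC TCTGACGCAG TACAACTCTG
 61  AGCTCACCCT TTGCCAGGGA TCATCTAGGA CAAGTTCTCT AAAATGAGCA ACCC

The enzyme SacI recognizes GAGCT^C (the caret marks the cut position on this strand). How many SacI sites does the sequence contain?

1

GAGCTC occurs starting at position 60.
SacI cuts at 1 site.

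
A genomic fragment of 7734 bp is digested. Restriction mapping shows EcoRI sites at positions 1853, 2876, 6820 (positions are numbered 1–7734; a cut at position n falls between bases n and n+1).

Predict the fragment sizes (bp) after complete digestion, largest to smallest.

3944, 1853, 1023, 914 bp

Linear molecule, 3 cuts → 4 fragments:
  1853 − 0 = 1853 bp
  2876 − 1853 = 1023 bp
  6820 − 2876 = 3944 bp
  7734 − 6820 = 914 bp
Sorted largest to smallest: 3944, 1853, 1023, 914 bp.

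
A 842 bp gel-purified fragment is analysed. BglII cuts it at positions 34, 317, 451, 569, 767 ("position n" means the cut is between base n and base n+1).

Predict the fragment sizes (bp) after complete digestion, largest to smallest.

283, 198, 134, 118, 75, 34 bp

Linear molecule, 5 cuts → 6 fragments:
  34 − 0 = 34 bp
  317 − 34 = 283 bp
  451 − 317 = 134 bp
  569 − 451 = 118 bp
  767 − 569 = 198 bp
  842 − 767 = 75 bp
Sorted largest to smallest: 283, 198, 134, 118, 75, 34 bp.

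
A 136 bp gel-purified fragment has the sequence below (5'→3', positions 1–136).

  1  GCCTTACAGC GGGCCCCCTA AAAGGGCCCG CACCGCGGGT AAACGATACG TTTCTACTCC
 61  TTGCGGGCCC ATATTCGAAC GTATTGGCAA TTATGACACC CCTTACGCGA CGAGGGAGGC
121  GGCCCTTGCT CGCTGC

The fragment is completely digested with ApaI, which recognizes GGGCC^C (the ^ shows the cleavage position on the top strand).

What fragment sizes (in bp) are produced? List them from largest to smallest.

67, 41, 15, 13 bp

ApaI sites (GGGCCC) start at positions 11, 24, 65.
ApaI cuts after base 5 of each site (before the last base), so after positions 15, 28, 69.
Linear molecule, 3 cuts → 4 fragments:
  1–15 → 15 bp
  16–28 → 13 bp
  29–69 → 41 bp
  70–136 → 67 bp
Sorted largest to smallest: 67, 41, 15, 13 bp.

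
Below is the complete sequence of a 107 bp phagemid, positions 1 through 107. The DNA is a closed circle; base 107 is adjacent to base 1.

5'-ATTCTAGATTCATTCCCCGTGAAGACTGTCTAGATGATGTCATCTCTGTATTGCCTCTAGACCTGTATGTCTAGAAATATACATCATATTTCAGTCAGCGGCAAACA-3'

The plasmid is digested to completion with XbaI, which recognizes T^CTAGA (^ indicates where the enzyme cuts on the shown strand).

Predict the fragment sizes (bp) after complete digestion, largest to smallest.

40, 27, 26, 14 bp

XbaI sites (TCTAGA) start at positions 3, 29, 56, 70.
XbaI cuts after the first base of each site, so after positions 3, 29, 56, 70.
Circular molecule, 4 cuts → 4 fragments:
  4–29 → 26 bp
  30–56 → 27 bp
  57–70 → 14 bp
  71–107 then 1–3 → 37 + 3 = 40 bp
Sorted largest to smallest: 40, 27, 26, 14 bp.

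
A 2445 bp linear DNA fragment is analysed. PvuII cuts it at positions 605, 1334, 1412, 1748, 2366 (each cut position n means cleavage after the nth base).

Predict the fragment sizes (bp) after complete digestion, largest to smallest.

Linear molecule, 5 cuts → 6 fragments:
  605 − 0 = 605 bp
  1334 − 605 = 729 bp
  1412 − 1334 = 78 bp
  1748 − 1412 = 336 bp
  2366 − 1748 = 618 bp
  2445 − 2366 = 79 bp
Sorted largest to smallest: 729, 618, 605, 336, 79, 78 bp.

729, 618, 605, 336, 79, 78 bp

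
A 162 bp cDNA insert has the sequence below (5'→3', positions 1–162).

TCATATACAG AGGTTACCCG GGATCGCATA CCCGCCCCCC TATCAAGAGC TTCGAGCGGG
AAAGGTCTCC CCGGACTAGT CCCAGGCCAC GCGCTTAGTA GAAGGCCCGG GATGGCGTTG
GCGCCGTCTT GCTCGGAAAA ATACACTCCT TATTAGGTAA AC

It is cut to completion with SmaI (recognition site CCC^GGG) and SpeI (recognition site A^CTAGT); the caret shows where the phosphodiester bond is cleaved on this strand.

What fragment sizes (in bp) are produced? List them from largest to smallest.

SmaI sites (CCCGGG) start at positions 17, 106.
SmaI cuts after base 3 of each site, so after positions 19, 108.
The SpeI site (ACTAGT) starts at position 75.
SpeI cuts after the first base of each site, so after position 75.
Combined cut positions: 19, 75, 108.
Linear molecule, 3 cuts → 4 fragments:
  1–19 → 19 bp
  20–75 → 56 bp
  76–108 → 33 bp
  109–162 → 54 bp
Sorted largest to smallest: 56, 54, 33, 19 bp.

56, 54, 33, 19 bp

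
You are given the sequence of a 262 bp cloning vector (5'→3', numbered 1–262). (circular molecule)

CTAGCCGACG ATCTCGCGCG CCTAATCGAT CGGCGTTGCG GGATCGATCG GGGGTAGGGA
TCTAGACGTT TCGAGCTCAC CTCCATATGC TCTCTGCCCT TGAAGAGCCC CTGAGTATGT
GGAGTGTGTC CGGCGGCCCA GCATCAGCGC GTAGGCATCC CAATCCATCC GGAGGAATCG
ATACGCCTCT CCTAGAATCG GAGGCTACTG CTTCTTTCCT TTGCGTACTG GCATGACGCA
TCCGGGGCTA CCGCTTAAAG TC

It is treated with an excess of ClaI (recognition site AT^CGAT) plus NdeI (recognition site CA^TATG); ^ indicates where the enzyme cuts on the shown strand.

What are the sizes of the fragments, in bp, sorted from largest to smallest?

110, 93, 41, 18 bp

ClaI sites (ATCGAT) start at positions 25, 43, 177.
ClaI cuts after base 2 of each site, so after positions 26, 44, 178.
The NdeI site (CATATG) starts at position 84.
NdeI cuts after base 2 of each site, so after position 85.
Combined cut positions: 26, 44, 85, 178.
Circular molecule, 4 cuts → 4 fragments:
  27–44 → 18 bp
  45–85 → 41 bp
  86–178 → 93 bp
  179–262 then 1–26 → 84 + 26 = 110 bp
Sorted largest to smallest: 110, 93, 41, 18 bp.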